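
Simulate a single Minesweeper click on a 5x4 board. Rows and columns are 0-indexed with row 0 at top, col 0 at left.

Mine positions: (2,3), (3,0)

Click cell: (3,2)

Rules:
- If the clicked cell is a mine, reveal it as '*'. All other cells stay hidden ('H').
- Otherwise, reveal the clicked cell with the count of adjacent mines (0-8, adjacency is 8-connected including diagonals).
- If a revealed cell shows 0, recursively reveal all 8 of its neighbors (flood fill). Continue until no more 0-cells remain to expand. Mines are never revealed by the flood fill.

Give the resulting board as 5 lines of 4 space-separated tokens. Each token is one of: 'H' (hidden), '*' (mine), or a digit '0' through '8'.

H H H H
H H H H
H H H H
H H 1 H
H H H H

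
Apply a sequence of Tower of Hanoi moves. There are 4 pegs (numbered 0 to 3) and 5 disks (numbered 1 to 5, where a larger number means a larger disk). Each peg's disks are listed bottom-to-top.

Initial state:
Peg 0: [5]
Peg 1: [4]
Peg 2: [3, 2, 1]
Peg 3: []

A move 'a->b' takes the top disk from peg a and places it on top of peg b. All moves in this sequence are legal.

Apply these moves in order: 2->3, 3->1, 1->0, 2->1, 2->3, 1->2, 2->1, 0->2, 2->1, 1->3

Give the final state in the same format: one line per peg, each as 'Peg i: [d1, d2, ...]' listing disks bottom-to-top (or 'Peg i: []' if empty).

Answer: Peg 0: [5]
Peg 1: [4, 2]
Peg 2: []
Peg 3: [3, 1]

Derivation:
After move 1 (2->3):
Peg 0: [5]
Peg 1: [4]
Peg 2: [3, 2]
Peg 3: [1]

After move 2 (3->1):
Peg 0: [5]
Peg 1: [4, 1]
Peg 2: [3, 2]
Peg 3: []

After move 3 (1->0):
Peg 0: [5, 1]
Peg 1: [4]
Peg 2: [3, 2]
Peg 3: []

After move 4 (2->1):
Peg 0: [5, 1]
Peg 1: [4, 2]
Peg 2: [3]
Peg 3: []

After move 5 (2->3):
Peg 0: [5, 1]
Peg 1: [4, 2]
Peg 2: []
Peg 3: [3]

After move 6 (1->2):
Peg 0: [5, 1]
Peg 1: [4]
Peg 2: [2]
Peg 3: [3]

After move 7 (2->1):
Peg 0: [5, 1]
Peg 1: [4, 2]
Peg 2: []
Peg 3: [3]

After move 8 (0->2):
Peg 0: [5]
Peg 1: [4, 2]
Peg 2: [1]
Peg 3: [3]

After move 9 (2->1):
Peg 0: [5]
Peg 1: [4, 2, 1]
Peg 2: []
Peg 3: [3]

After move 10 (1->3):
Peg 0: [5]
Peg 1: [4, 2]
Peg 2: []
Peg 3: [3, 1]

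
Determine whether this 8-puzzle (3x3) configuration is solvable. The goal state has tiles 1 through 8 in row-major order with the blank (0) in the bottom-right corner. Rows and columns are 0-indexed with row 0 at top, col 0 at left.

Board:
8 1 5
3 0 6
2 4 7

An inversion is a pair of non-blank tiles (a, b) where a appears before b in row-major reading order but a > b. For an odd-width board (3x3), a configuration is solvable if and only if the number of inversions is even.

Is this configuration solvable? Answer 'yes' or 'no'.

Inversions (pairs i<j in row-major order where tile[i] > tile[j] > 0): 13
13 is odd, so the puzzle is not solvable.

Answer: no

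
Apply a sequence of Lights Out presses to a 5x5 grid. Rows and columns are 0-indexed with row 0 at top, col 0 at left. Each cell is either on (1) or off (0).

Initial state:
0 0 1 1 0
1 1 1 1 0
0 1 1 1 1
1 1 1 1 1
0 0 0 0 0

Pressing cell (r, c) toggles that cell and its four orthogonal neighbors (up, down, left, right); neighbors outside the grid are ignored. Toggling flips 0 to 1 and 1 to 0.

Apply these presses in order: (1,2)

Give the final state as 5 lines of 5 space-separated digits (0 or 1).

Answer: 0 0 0 1 0
1 0 0 0 0
0 1 0 1 1
1 1 1 1 1
0 0 0 0 0

Derivation:
After press 1 at (1,2):
0 0 0 1 0
1 0 0 0 0
0 1 0 1 1
1 1 1 1 1
0 0 0 0 0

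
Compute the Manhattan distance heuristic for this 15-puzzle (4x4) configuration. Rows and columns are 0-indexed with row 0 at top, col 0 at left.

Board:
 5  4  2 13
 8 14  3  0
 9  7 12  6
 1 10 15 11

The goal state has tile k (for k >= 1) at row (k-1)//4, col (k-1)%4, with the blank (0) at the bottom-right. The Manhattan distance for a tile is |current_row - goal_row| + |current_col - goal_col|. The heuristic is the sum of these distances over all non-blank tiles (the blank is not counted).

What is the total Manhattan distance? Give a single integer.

Answer: 28

Derivation:
Tile 5: at (0,0), goal (1,0), distance |0-1|+|0-0| = 1
Tile 4: at (0,1), goal (0,3), distance |0-0|+|1-3| = 2
Tile 2: at (0,2), goal (0,1), distance |0-0|+|2-1| = 1
Tile 13: at (0,3), goal (3,0), distance |0-3|+|3-0| = 6
Tile 8: at (1,0), goal (1,3), distance |1-1|+|0-3| = 3
Tile 14: at (1,1), goal (3,1), distance |1-3|+|1-1| = 2
Tile 3: at (1,2), goal (0,2), distance |1-0|+|2-2| = 1
Tile 9: at (2,0), goal (2,0), distance |2-2|+|0-0| = 0
Tile 7: at (2,1), goal (1,2), distance |2-1|+|1-2| = 2
Tile 12: at (2,2), goal (2,3), distance |2-2|+|2-3| = 1
Tile 6: at (2,3), goal (1,1), distance |2-1|+|3-1| = 3
Tile 1: at (3,0), goal (0,0), distance |3-0|+|0-0| = 3
Tile 10: at (3,1), goal (2,1), distance |3-2|+|1-1| = 1
Tile 15: at (3,2), goal (3,2), distance |3-3|+|2-2| = 0
Tile 11: at (3,3), goal (2,2), distance |3-2|+|3-2| = 2
Sum: 1 + 2 + 1 + 6 + 3 + 2 + 1 + 0 + 2 + 1 + 3 + 3 + 1 + 0 + 2 = 28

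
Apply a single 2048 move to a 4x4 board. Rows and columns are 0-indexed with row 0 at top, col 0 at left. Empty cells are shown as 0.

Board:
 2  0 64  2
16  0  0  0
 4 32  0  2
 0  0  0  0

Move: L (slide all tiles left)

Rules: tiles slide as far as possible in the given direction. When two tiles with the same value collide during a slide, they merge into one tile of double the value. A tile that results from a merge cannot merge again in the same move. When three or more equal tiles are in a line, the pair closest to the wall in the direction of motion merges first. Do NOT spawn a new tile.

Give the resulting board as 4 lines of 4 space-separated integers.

Slide left:
row 0: [2, 0, 64, 2] -> [2, 64, 2, 0]
row 1: [16, 0, 0, 0] -> [16, 0, 0, 0]
row 2: [4, 32, 0, 2] -> [4, 32, 2, 0]
row 3: [0, 0, 0, 0] -> [0, 0, 0, 0]

Answer:  2 64  2  0
16  0  0  0
 4 32  2  0
 0  0  0  0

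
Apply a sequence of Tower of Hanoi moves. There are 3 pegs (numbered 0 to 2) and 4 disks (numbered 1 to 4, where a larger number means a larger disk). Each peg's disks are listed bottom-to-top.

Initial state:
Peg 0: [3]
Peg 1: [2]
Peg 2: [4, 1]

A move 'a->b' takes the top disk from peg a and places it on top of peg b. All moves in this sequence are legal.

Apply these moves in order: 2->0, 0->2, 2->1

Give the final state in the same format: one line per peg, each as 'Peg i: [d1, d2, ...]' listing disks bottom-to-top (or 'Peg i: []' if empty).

Answer: Peg 0: [3]
Peg 1: [2, 1]
Peg 2: [4]

Derivation:
After move 1 (2->0):
Peg 0: [3, 1]
Peg 1: [2]
Peg 2: [4]

After move 2 (0->2):
Peg 0: [3]
Peg 1: [2]
Peg 2: [4, 1]

After move 3 (2->1):
Peg 0: [3]
Peg 1: [2, 1]
Peg 2: [4]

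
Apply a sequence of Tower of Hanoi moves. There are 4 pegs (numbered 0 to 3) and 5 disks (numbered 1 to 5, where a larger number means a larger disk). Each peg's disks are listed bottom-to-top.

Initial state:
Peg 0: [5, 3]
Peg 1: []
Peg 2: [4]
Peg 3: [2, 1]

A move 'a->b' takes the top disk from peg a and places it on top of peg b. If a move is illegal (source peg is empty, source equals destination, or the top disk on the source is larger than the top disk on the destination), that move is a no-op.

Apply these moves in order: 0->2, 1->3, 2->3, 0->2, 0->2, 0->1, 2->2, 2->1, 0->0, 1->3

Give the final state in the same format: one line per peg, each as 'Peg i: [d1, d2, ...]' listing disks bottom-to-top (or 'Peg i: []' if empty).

After move 1 (0->2):
Peg 0: [5]
Peg 1: []
Peg 2: [4, 3]
Peg 3: [2, 1]

After move 2 (1->3):
Peg 0: [5]
Peg 1: []
Peg 2: [4, 3]
Peg 3: [2, 1]

After move 3 (2->3):
Peg 0: [5]
Peg 1: []
Peg 2: [4, 3]
Peg 3: [2, 1]

After move 4 (0->2):
Peg 0: [5]
Peg 1: []
Peg 2: [4, 3]
Peg 3: [2, 1]

After move 5 (0->2):
Peg 0: [5]
Peg 1: []
Peg 2: [4, 3]
Peg 3: [2, 1]

After move 6 (0->1):
Peg 0: []
Peg 1: [5]
Peg 2: [4, 3]
Peg 3: [2, 1]

After move 7 (2->2):
Peg 0: []
Peg 1: [5]
Peg 2: [4, 3]
Peg 3: [2, 1]

After move 8 (2->1):
Peg 0: []
Peg 1: [5, 3]
Peg 2: [4]
Peg 3: [2, 1]

After move 9 (0->0):
Peg 0: []
Peg 1: [5, 3]
Peg 2: [4]
Peg 3: [2, 1]

After move 10 (1->3):
Peg 0: []
Peg 1: [5, 3]
Peg 2: [4]
Peg 3: [2, 1]

Answer: Peg 0: []
Peg 1: [5, 3]
Peg 2: [4]
Peg 3: [2, 1]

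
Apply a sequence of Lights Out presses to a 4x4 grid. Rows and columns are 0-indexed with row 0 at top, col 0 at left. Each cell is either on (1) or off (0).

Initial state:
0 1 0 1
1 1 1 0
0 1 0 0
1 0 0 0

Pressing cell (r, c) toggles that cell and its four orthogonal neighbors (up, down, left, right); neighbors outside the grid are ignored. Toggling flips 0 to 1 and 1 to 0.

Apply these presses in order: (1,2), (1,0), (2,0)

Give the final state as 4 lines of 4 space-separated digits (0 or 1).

After press 1 at (1,2):
0 1 1 1
1 0 0 1
0 1 1 0
1 0 0 0

After press 2 at (1,0):
1 1 1 1
0 1 0 1
1 1 1 0
1 0 0 0

After press 3 at (2,0):
1 1 1 1
1 1 0 1
0 0 1 0
0 0 0 0

Answer: 1 1 1 1
1 1 0 1
0 0 1 0
0 0 0 0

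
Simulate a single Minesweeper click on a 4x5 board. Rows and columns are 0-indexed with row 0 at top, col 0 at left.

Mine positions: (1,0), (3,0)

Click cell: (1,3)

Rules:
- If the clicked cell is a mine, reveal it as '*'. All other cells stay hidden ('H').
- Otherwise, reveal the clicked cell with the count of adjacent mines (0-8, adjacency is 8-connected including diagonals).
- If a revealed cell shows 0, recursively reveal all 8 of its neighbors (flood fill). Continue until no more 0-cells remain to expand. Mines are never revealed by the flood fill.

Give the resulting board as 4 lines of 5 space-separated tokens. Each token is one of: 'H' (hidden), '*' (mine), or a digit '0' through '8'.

H 1 0 0 0
H 1 0 0 0
H 2 0 0 0
H 1 0 0 0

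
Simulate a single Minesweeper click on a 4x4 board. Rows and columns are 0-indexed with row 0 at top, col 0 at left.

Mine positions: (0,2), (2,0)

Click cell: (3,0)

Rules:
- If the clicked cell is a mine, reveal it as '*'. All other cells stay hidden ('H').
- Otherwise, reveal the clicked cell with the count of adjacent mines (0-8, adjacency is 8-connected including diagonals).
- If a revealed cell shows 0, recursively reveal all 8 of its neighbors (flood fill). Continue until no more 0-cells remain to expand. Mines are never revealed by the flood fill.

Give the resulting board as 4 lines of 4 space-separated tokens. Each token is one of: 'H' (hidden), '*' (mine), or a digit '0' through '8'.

H H H H
H H H H
H H H H
1 H H H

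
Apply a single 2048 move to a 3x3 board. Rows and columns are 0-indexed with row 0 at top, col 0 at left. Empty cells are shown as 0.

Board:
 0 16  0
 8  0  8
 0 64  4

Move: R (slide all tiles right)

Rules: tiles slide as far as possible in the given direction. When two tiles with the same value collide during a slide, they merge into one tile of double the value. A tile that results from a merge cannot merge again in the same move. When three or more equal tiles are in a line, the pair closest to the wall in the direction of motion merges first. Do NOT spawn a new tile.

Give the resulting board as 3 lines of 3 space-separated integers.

Answer:  0  0 16
 0  0 16
 0 64  4

Derivation:
Slide right:
row 0: [0, 16, 0] -> [0, 0, 16]
row 1: [8, 0, 8] -> [0, 0, 16]
row 2: [0, 64, 4] -> [0, 64, 4]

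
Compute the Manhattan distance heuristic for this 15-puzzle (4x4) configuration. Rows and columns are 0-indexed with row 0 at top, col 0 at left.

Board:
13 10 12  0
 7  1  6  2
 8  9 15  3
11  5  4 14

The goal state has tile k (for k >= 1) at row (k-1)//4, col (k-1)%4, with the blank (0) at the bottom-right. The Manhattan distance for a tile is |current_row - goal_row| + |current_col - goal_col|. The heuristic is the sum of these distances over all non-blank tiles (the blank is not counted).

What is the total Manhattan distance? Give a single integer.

Tile 13: (0,0)->(3,0) = 3
Tile 10: (0,1)->(2,1) = 2
Tile 12: (0,2)->(2,3) = 3
Tile 7: (1,0)->(1,2) = 2
Tile 1: (1,1)->(0,0) = 2
Tile 6: (1,2)->(1,1) = 1
Tile 2: (1,3)->(0,1) = 3
Tile 8: (2,0)->(1,3) = 4
Tile 9: (2,1)->(2,0) = 1
Tile 15: (2,2)->(3,2) = 1
Tile 3: (2,3)->(0,2) = 3
Tile 11: (3,0)->(2,2) = 3
Tile 5: (3,1)->(1,0) = 3
Tile 4: (3,2)->(0,3) = 4
Tile 14: (3,3)->(3,1) = 2
Sum: 3 + 2 + 3 + 2 + 2 + 1 + 3 + 4 + 1 + 1 + 3 + 3 + 3 + 4 + 2 = 37

Answer: 37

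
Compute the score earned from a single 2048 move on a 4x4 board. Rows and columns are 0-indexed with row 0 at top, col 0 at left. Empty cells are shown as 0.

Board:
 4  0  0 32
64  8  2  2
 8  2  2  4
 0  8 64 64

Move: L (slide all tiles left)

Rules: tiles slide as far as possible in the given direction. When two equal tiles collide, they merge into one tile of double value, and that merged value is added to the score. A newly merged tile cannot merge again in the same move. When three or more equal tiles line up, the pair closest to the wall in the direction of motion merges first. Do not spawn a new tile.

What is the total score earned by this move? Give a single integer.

Slide left:
row 0: [4, 0, 0, 32] -> [4, 32, 0, 0]  score +0 (running 0)
row 1: [64, 8, 2, 2] -> [64, 8, 4, 0]  score +4 (running 4)
row 2: [8, 2, 2, 4] -> [8, 4, 4, 0]  score +4 (running 8)
row 3: [0, 8, 64, 64] -> [8, 128, 0, 0]  score +128 (running 136)
Board after move:
  4  32   0   0
 64   8   4   0
  8   4   4   0
  8 128   0   0

Answer: 136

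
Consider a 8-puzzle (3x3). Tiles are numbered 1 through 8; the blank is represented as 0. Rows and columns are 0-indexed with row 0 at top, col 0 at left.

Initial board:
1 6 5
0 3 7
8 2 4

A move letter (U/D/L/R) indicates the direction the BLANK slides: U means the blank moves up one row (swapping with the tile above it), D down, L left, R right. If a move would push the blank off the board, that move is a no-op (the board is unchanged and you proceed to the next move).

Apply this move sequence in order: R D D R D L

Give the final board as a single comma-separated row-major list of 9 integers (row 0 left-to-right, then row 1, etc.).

After move 1 (R):
1 6 5
3 0 7
8 2 4

After move 2 (D):
1 6 5
3 2 7
8 0 4

After move 3 (D):
1 6 5
3 2 7
8 0 4

After move 4 (R):
1 6 5
3 2 7
8 4 0

After move 5 (D):
1 6 5
3 2 7
8 4 0

After move 6 (L):
1 6 5
3 2 7
8 0 4

Answer: 1, 6, 5, 3, 2, 7, 8, 0, 4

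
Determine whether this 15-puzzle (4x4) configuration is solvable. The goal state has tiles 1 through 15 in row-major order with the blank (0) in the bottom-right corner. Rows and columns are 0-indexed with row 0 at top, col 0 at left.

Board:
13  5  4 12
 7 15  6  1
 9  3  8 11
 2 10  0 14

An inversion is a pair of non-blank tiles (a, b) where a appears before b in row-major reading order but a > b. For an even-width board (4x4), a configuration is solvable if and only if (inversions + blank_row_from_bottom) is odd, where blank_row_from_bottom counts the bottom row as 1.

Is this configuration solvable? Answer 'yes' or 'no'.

Answer: no

Derivation:
Inversions: 51
Blank is in row 3 (0-indexed from top), which is row 1 counting from the bottom (bottom = 1).
51 + 1 = 52, which is even, so the puzzle is not solvable.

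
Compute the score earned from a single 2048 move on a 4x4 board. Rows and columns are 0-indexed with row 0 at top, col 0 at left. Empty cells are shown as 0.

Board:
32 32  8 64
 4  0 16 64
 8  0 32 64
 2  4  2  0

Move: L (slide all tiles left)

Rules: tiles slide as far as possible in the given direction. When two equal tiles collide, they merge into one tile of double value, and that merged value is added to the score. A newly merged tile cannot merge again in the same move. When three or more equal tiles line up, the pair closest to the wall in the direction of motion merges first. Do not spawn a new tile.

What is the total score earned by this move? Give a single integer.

Slide left:
row 0: [32, 32, 8, 64] -> [64, 8, 64, 0]  score +64 (running 64)
row 1: [4, 0, 16, 64] -> [4, 16, 64, 0]  score +0 (running 64)
row 2: [8, 0, 32, 64] -> [8, 32, 64, 0]  score +0 (running 64)
row 3: [2, 4, 2, 0] -> [2, 4, 2, 0]  score +0 (running 64)
Board after move:
64  8 64  0
 4 16 64  0
 8 32 64  0
 2  4  2  0

Answer: 64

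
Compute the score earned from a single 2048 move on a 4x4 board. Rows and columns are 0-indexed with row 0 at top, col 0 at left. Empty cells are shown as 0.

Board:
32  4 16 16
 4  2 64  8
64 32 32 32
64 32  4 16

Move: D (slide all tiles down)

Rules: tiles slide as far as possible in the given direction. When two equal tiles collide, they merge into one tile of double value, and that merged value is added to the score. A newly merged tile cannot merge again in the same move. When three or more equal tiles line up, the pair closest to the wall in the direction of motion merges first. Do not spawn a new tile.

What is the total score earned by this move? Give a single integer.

Slide down:
col 0: [32, 4, 64, 64] -> [0, 32, 4, 128]  score +128 (running 128)
col 1: [4, 2, 32, 32] -> [0, 4, 2, 64]  score +64 (running 192)
col 2: [16, 64, 32, 4] -> [16, 64, 32, 4]  score +0 (running 192)
col 3: [16, 8, 32, 16] -> [16, 8, 32, 16]  score +0 (running 192)
Board after move:
  0   0  16  16
 32   4  64   8
  4   2  32  32
128  64   4  16

Answer: 192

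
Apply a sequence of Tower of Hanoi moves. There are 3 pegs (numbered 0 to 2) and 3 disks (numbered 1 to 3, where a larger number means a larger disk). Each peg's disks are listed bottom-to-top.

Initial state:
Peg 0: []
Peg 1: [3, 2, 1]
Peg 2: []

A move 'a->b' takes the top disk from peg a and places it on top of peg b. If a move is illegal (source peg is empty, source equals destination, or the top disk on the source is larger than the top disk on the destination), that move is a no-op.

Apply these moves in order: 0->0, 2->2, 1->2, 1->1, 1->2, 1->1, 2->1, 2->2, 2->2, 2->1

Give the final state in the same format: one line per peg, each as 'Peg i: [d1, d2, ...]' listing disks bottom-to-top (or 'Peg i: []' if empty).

Answer: Peg 0: []
Peg 1: [3, 2, 1]
Peg 2: []

Derivation:
After move 1 (0->0):
Peg 0: []
Peg 1: [3, 2, 1]
Peg 2: []

After move 2 (2->2):
Peg 0: []
Peg 1: [3, 2, 1]
Peg 2: []

After move 3 (1->2):
Peg 0: []
Peg 1: [3, 2]
Peg 2: [1]

After move 4 (1->1):
Peg 0: []
Peg 1: [3, 2]
Peg 2: [1]

After move 5 (1->2):
Peg 0: []
Peg 1: [3, 2]
Peg 2: [1]

After move 6 (1->1):
Peg 0: []
Peg 1: [3, 2]
Peg 2: [1]

After move 7 (2->1):
Peg 0: []
Peg 1: [3, 2, 1]
Peg 2: []

After move 8 (2->2):
Peg 0: []
Peg 1: [3, 2, 1]
Peg 2: []

After move 9 (2->2):
Peg 0: []
Peg 1: [3, 2, 1]
Peg 2: []

After move 10 (2->1):
Peg 0: []
Peg 1: [3, 2, 1]
Peg 2: []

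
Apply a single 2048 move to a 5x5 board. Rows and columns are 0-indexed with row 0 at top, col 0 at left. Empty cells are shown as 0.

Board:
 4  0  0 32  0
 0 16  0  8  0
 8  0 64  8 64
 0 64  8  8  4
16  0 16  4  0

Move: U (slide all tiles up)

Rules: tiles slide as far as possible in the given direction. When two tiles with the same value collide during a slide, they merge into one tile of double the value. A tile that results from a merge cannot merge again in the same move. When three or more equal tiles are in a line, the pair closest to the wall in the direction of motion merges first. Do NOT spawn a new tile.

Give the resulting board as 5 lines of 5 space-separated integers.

Slide up:
col 0: [4, 0, 8, 0, 16] -> [4, 8, 16, 0, 0]
col 1: [0, 16, 0, 64, 0] -> [16, 64, 0, 0, 0]
col 2: [0, 0, 64, 8, 16] -> [64, 8, 16, 0, 0]
col 3: [32, 8, 8, 8, 4] -> [32, 16, 8, 4, 0]
col 4: [0, 0, 64, 4, 0] -> [64, 4, 0, 0, 0]

Answer:  4 16 64 32 64
 8 64  8 16  4
16  0 16  8  0
 0  0  0  4  0
 0  0  0  0  0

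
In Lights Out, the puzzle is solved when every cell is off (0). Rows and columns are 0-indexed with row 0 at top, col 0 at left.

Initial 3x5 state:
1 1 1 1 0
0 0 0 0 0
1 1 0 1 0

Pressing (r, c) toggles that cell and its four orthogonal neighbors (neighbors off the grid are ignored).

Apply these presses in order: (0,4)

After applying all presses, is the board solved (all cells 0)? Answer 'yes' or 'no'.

Answer: no

Derivation:
After press 1 at (0,4):
1 1 1 0 1
0 0 0 0 1
1 1 0 1 0

Lights still on: 8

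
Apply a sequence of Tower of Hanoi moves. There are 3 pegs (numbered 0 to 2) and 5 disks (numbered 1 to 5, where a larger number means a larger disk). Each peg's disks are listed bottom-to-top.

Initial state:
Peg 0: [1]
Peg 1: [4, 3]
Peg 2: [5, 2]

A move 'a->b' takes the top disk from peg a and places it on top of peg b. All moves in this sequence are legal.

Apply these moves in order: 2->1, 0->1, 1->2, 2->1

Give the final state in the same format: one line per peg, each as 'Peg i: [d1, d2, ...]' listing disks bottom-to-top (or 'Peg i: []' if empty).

Answer: Peg 0: []
Peg 1: [4, 3, 2, 1]
Peg 2: [5]

Derivation:
After move 1 (2->1):
Peg 0: [1]
Peg 1: [4, 3, 2]
Peg 2: [5]

After move 2 (0->1):
Peg 0: []
Peg 1: [4, 3, 2, 1]
Peg 2: [5]

After move 3 (1->2):
Peg 0: []
Peg 1: [4, 3, 2]
Peg 2: [5, 1]

After move 4 (2->1):
Peg 0: []
Peg 1: [4, 3, 2, 1]
Peg 2: [5]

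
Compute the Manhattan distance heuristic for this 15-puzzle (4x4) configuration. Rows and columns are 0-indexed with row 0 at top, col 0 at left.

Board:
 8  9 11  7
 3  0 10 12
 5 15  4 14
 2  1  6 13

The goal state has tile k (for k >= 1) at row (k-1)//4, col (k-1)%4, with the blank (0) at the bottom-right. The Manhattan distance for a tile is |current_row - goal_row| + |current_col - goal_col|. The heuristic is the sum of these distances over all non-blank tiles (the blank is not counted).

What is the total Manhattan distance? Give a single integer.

Answer: 40

Derivation:
Tile 8: at (0,0), goal (1,3), distance |0-1|+|0-3| = 4
Tile 9: at (0,1), goal (2,0), distance |0-2|+|1-0| = 3
Tile 11: at (0,2), goal (2,2), distance |0-2|+|2-2| = 2
Tile 7: at (0,3), goal (1,2), distance |0-1|+|3-2| = 2
Tile 3: at (1,0), goal (0,2), distance |1-0|+|0-2| = 3
Tile 10: at (1,2), goal (2,1), distance |1-2|+|2-1| = 2
Tile 12: at (1,3), goal (2,3), distance |1-2|+|3-3| = 1
Tile 5: at (2,0), goal (1,0), distance |2-1|+|0-0| = 1
Tile 15: at (2,1), goal (3,2), distance |2-3|+|1-2| = 2
Tile 4: at (2,2), goal (0,3), distance |2-0|+|2-3| = 3
Tile 14: at (2,3), goal (3,1), distance |2-3|+|3-1| = 3
Tile 2: at (3,0), goal (0,1), distance |3-0|+|0-1| = 4
Tile 1: at (3,1), goal (0,0), distance |3-0|+|1-0| = 4
Tile 6: at (3,2), goal (1,1), distance |3-1|+|2-1| = 3
Tile 13: at (3,3), goal (3,0), distance |3-3|+|3-0| = 3
Sum: 4 + 3 + 2 + 2 + 3 + 2 + 1 + 1 + 2 + 3 + 3 + 4 + 4 + 3 + 3 = 40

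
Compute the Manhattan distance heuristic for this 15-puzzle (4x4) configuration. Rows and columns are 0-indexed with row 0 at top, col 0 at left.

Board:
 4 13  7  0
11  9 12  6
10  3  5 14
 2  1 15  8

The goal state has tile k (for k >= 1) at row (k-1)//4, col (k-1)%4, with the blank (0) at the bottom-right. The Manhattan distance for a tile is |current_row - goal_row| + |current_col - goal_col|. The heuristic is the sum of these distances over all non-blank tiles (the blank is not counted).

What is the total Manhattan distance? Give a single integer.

Tile 4: (0,0)->(0,3) = 3
Tile 13: (0,1)->(3,0) = 4
Tile 7: (0,2)->(1,2) = 1
Tile 11: (1,0)->(2,2) = 3
Tile 9: (1,1)->(2,0) = 2
Tile 12: (1,2)->(2,3) = 2
Tile 6: (1,3)->(1,1) = 2
Tile 10: (2,0)->(2,1) = 1
Tile 3: (2,1)->(0,2) = 3
Tile 5: (2,2)->(1,0) = 3
Tile 14: (2,3)->(3,1) = 3
Tile 2: (3,0)->(0,1) = 4
Tile 1: (3,1)->(0,0) = 4
Tile 15: (3,2)->(3,2) = 0
Tile 8: (3,3)->(1,3) = 2
Sum: 3 + 4 + 1 + 3 + 2 + 2 + 2 + 1 + 3 + 3 + 3 + 4 + 4 + 0 + 2 = 37

Answer: 37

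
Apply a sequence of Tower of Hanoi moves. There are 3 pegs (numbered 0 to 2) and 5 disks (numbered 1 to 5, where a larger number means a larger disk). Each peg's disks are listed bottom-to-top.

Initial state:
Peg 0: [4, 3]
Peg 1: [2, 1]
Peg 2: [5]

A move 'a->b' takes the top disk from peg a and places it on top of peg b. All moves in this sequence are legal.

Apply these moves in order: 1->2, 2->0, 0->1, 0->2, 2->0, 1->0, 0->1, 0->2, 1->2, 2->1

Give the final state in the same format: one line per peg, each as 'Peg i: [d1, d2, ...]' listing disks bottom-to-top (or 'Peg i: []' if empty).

Answer: Peg 0: [4]
Peg 1: [2, 1]
Peg 2: [5, 3]

Derivation:
After move 1 (1->2):
Peg 0: [4, 3]
Peg 1: [2]
Peg 2: [5, 1]

After move 2 (2->0):
Peg 0: [4, 3, 1]
Peg 1: [2]
Peg 2: [5]

After move 3 (0->1):
Peg 0: [4, 3]
Peg 1: [2, 1]
Peg 2: [5]

After move 4 (0->2):
Peg 0: [4]
Peg 1: [2, 1]
Peg 2: [5, 3]

After move 5 (2->0):
Peg 0: [4, 3]
Peg 1: [2, 1]
Peg 2: [5]

After move 6 (1->0):
Peg 0: [4, 3, 1]
Peg 1: [2]
Peg 2: [5]

After move 7 (0->1):
Peg 0: [4, 3]
Peg 1: [2, 1]
Peg 2: [5]

After move 8 (0->2):
Peg 0: [4]
Peg 1: [2, 1]
Peg 2: [5, 3]

After move 9 (1->2):
Peg 0: [4]
Peg 1: [2]
Peg 2: [5, 3, 1]

After move 10 (2->1):
Peg 0: [4]
Peg 1: [2, 1]
Peg 2: [5, 3]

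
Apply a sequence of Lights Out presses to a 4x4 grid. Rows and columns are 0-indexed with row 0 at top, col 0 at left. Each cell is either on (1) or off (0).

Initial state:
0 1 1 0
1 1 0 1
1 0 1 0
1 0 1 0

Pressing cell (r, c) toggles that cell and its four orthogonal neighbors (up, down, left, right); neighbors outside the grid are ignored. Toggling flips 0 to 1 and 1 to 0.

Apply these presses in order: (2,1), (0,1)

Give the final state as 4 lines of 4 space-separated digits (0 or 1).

After press 1 at (2,1):
0 1 1 0
1 0 0 1
0 1 0 0
1 1 1 0

After press 2 at (0,1):
1 0 0 0
1 1 0 1
0 1 0 0
1 1 1 0

Answer: 1 0 0 0
1 1 0 1
0 1 0 0
1 1 1 0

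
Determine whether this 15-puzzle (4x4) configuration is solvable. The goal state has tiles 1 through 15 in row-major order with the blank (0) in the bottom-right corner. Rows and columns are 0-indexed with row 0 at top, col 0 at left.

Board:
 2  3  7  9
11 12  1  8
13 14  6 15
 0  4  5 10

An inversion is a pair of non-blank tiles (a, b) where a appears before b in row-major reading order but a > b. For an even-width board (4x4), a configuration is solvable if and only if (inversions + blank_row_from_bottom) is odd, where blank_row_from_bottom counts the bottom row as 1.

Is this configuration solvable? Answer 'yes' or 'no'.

Inversions: 39
Blank is in row 3 (0-indexed from top), which is row 1 counting from the bottom (bottom = 1).
39 + 1 = 40, which is even, so the puzzle is not solvable.

Answer: no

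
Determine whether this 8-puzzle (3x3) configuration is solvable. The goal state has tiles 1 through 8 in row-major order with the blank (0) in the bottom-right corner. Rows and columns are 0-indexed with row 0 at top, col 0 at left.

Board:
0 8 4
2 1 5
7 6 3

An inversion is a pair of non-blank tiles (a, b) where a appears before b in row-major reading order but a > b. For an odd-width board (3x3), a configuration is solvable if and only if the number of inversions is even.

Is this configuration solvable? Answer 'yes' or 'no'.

Answer: no

Derivation:
Inversions (pairs i<j in row-major order where tile[i] > tile[j] > 0): 15
15 is odd, so the puzzle is not solvable.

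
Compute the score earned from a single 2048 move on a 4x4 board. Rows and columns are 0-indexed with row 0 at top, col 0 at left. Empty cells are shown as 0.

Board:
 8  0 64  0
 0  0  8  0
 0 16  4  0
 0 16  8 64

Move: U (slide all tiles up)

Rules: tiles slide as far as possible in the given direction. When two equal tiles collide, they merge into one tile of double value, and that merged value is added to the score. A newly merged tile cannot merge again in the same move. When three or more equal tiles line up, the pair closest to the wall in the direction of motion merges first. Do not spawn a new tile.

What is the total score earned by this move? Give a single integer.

Slide up:
col 0: [8, 0, 0, 0] -> [8, 0, 0, 0]  score +0 (running 0)
col 1: [0, 0, 16, 16] -> [32, 0, 0, 0]  score +32 (running 32)
col 2: [64, 8, 4, 8] -> [64, 8, 4, 8]  score +0 (running 32)
col 3: [0, 0, 0, 64] -> [64, 0, 0, 0]  score +0 (running 32)
Board after move:
 8 32 64 64
 0  0  8  0
 0  0  4  0
 0  0  8  0

Answer: 32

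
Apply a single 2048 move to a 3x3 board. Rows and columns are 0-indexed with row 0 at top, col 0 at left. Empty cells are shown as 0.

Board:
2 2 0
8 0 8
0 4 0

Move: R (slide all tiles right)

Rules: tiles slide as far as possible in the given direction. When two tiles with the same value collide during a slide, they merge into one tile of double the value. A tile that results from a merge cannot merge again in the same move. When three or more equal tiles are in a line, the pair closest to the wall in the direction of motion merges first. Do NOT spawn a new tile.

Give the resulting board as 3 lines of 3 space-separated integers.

Slide right:
row 0: [2, 2, 0] -> [0, 0, 4]
row 1: [8, 0, 8] -> [0, 0, 16]
row 2: [0, 4, 0] -> [0, 0, 4]

Answer:  0  0  4
 0  0 16
 0  0  4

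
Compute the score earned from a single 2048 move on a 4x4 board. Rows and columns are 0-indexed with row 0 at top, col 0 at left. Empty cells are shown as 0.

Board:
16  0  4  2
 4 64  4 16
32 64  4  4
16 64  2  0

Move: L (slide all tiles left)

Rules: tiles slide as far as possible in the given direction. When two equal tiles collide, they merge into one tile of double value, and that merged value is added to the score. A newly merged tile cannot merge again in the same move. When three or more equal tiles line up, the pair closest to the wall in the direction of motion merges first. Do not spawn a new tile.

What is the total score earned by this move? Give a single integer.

Slide left:
row 0: [16, 0, 4, 2] -> [16, 4, 2, 0]  score +0 (running 0)
row 1: [4, 64, 4, 16] -> [4, 64, 4, 16]  score +0 (running 0)
row 2: [32, 64, 4, 4] -> [32, 64, 8, 0]  score +8 (running 8)
row 3: [16, 64, 2, 0] -> [16, 64, 2, 0]  score +0 (running 8)
Board after move:
16  4  2  0
 4 64  4 16
32 64  8  0
16 64  2  0

Answer: 8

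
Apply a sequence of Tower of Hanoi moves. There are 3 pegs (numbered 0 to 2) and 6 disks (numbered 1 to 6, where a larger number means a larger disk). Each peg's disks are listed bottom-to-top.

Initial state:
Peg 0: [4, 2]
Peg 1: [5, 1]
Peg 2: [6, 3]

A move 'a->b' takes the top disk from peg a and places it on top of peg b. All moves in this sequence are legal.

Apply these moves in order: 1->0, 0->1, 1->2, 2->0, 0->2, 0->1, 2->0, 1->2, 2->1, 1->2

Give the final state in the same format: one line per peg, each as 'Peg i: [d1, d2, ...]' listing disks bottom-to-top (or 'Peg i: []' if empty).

Answer: Peg 0: [4, 1]
Peg 1: [5]
Peg 2: [6, 3, 2]

Derivation:
After move 1 (1->0):
Peg 0: [4, 2, 1]
Peg 1: [5]
Peg 2: [6, 3]

After move 2 (0->1):
Peg 0: [4, 2]
Peg 1: [5, 1]
Peg 2: [6, 3]

After move 3 (1->2):
Peg 0: [4, 2]
Peg 1: [5]
Peg 2: [6, 3, 1]

After move 4 (2->0):
Peg 0: [4, 2, 1]
Peg 1: [5]
Peg 2: [6, 3]

After move 5 (0->2):
Peg 0: [4, 2]
Peg 1: [5]
Peg 2: [6, 3, 1]

After move 6 (0->1):
Peg 0: [4]
Peg 1: [5, 2]
Peg 2: [6, 3, 1]

After move 7 (2->0):
Peg 0: [4, 1]
Peg 1: [5, 2]
Peg 2: [6, 3]

After move 8 (1->2):
Peg 0: [4, 1]
Peg 1: [5]
Peg 2: [6, 3, 2]

After move 9 (2->1):
Peg 0: [4, 1]
Peg 1: [5, 2]
Peg 2: [6, 3]

After move 10 (1->2):
Peg 0: [4, 1]
Peg 1: [5]
Peg 2: [6, 3, 2]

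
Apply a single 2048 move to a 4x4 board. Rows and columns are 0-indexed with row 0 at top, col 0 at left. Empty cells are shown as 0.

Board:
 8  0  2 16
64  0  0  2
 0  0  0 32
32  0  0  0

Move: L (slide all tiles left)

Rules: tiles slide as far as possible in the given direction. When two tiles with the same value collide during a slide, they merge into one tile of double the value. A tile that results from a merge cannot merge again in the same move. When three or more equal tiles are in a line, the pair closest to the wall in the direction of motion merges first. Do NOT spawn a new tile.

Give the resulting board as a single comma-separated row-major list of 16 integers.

Slide left:
row 0: [8, 0, 2, 16] -> [8, 2, 16, 0]
row 1: [64, 0, 0, 2] -> [64, 2, 0, 0]
row 2: [0, 0, 0, 32] -> [32, 0, 0, 0]
row 3: [32, 0, 0, 0] -> [32, 0, 0, 0]

Answer: 8, 2, 16, 0, 64, 2, 0, 0, 32, 0, 0, 0, 32, 0, 0, 0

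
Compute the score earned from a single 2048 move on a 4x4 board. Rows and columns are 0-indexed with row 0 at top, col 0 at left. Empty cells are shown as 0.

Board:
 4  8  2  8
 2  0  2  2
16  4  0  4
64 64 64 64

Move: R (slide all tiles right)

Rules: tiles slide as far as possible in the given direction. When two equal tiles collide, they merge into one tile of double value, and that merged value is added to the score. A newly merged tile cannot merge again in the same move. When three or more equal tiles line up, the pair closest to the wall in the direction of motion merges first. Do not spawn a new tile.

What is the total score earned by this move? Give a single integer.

Slide right:
row 0: [4, 8, 2, 8] -> [4, 8, 2, 8]  score +0 (running 0)
row 1: [2, 0, 2, 2] -> [0, 0, 2, 4]  score +4 (running 4)
row 2: [16, 4, 0, 4] -> [0, 0, 16, 8]  score +8 (running 12)
row 3: [64, 64, 64, 64] -> [0, 0, 128, 128]  score +256 (running 268)
Board after move:
  4   8   2   8
  0   0   2   4
  0   0  16   8
  0   0 128 128

Answer: 268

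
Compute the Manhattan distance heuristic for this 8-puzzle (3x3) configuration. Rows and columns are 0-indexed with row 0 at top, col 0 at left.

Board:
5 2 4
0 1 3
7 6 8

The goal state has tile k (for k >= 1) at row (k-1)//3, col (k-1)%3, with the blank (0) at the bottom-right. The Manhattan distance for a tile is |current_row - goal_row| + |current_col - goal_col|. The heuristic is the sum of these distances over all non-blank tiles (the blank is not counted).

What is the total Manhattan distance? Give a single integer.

Answer: 11

Derivation:
Tile 5: at (0,0), goal (1,1), distance |0-1|+|0-1| = 2
Tile 2: at (0,1), goal (0,1), distance |0-0|+|1-1| = 0
Tile 4: at (0,2), goal (1,0), distance |0-1|+|2-0| = 3
Tile 1: at (1,1), goal (0,0), distance |1-0|+|1-0| = 2
Tile 3: at (1,2), goal (0,2), distance |1-0|+|2-2| = 1
Tile 7: at (2,0), goal (2,0), distance |2-2|+|0-0| = 0
Tile 6: at (2,1), goal (1,2), distance |2-1|+|1-2| = 2
Tile 8: at (2,2), goal (2,1), distance |2-2|+|2-1| = 1
Sum: 2 + 0 + 3 + 2 + 1 + 0 + 2 + 1 = 11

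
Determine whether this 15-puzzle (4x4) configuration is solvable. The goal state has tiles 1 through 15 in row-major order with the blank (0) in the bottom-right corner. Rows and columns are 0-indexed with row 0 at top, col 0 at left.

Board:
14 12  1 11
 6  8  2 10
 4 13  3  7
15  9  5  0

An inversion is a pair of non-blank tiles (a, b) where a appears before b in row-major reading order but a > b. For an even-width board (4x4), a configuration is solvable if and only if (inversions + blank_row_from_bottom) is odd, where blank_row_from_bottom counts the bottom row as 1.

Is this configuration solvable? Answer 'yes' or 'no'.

Inversions: 56
Blank is in row 3 (0-indexed from top), which is row 1 counting from the bottom (bottom = 1).
56 + 1 = 57, which is odd, so the puzzle is solvable.

Answer: yes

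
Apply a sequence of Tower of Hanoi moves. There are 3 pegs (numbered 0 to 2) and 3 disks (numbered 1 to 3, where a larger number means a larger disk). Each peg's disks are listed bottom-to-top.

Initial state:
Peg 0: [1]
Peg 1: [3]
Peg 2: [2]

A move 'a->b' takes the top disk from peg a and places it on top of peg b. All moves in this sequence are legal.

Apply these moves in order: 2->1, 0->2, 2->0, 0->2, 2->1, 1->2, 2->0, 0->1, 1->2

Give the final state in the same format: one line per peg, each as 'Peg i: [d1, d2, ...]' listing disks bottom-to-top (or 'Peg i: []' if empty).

After move 1 (2->1):
Peg 0: [1]
Peg 1: [3, 2]
Peg 2: []

After move 2 (0->2):
Peg 0: []
Peg 1: [3, 2]
Peg 2: [1]

After move 3 (2->0):
Peg 0: [1]
Peg 1: [3, 2]
Peg 2: []

After move 4 (0->2):
Peg 0: []
Peg 1: [3, 2]
Peg 2: [1]

After move 5 (2->1):
Peg 0: []
Peg 1: [3, 2, 1]
Peg 2: []

After move 6 (1->2):
Peg 0: []
Peg 1: [3, 2]
Peg 2: [1]

After move 7 (2->0):
Peg 0: [1]
Peg 1: [3, 2]
Peg 2: []

After move 8 (0->1):
Peg 0: []
Peg 1: [3, 2, 1]
Peg 2: []

After move 9 (1->2):
Peg 0: []
Peg 1: [3, 2]
Peg 2: [1]

Answer: Peg 0: []
Peg 1: [3, 2]
Peg 2: [1]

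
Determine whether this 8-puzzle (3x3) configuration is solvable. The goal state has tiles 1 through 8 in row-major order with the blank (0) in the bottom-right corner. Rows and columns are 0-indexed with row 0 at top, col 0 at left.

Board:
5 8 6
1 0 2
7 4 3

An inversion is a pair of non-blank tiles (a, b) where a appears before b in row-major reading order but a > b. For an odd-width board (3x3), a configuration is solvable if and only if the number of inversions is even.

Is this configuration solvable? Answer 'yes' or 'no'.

Answer: no

Derivation:
Inversions (pairs i<j in row-major order where tile[i] > tile[j] > 0): 17
17 is odd, so the puzzle is not solvable.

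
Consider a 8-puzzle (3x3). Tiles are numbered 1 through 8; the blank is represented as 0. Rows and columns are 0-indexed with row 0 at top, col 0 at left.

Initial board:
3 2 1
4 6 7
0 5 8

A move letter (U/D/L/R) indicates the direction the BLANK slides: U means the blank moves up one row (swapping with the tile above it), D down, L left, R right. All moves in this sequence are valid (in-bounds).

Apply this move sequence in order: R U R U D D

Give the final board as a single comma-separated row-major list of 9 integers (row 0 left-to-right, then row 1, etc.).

After move 1 (R):
3 2 1
4 6 7
5 0 8

After move 2 (U):
3 2 1
4 0 7
5 6 8

After move 3 (R):
3 2 1
4 7 0
5 6 8

After move 4 (U):
3 2 0
4 7 1
5 6 8

After move 5 (D):
3 2 1
4 7 0
5 6 8

After move 6 (D):
3 2 1
4 7 8
5 6 0

Answer: 3, 2, 1, 4, 7, 8, 5, 6, 0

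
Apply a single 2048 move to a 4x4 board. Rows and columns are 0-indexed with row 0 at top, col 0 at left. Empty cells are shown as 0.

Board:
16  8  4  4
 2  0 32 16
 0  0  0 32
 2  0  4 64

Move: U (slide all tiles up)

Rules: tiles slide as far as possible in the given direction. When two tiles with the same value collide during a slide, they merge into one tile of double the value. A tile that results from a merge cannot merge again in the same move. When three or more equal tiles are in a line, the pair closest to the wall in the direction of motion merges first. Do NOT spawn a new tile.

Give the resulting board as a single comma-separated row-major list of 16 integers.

Answer: 16, 8, 4, 4, 4, 0, 32, 16, 0, 0, 4, 32, 0, 0, 0, 64

Derivation:
Slide up:
col 0: [16, 2, 0, 2] -> [16, 4, 0, 0]
col 1: [8, 0, 0, 0] -> [8, 0, 0, 0]
col 2: [4, 32, 0, 4] -> [4, 32, 4, 0]
col 3: [4, 16, 32, 64] -> [4, 16, 32, 64]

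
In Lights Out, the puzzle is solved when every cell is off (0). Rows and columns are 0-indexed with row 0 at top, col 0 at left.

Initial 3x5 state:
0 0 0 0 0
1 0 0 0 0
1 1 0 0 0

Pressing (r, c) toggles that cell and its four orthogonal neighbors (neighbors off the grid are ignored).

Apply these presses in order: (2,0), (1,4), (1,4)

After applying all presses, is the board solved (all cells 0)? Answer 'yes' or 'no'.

Answer: yes

Derivation:
After press 1 at (2,0):
0 0 0 0 0
0 0 0 0 0
0 0 0 0 0

After press 2 at (1,4):
0 0 0 0 1
0 0 0 1 1
0 0 0 0 1

After press 3 at (1,4):
0 0 0 0 0
0 0 0 0 0
0 0 0 0 0

Lights still on: 0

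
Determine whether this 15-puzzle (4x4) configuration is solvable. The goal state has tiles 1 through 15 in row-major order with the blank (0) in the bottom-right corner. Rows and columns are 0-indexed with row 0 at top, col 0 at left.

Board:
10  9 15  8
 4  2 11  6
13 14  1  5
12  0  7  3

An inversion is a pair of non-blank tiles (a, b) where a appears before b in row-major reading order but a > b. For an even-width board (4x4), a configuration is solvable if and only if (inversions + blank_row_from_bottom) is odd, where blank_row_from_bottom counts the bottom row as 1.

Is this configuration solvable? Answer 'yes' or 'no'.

Answer: yes

Derivation:
Inversions: 62
Blank is in row 3 (0-indexed from top), which is row 1 counting from the bottom (bottom = 1).
62 + 1 = 63, which is odd, so the puzzle is solvable.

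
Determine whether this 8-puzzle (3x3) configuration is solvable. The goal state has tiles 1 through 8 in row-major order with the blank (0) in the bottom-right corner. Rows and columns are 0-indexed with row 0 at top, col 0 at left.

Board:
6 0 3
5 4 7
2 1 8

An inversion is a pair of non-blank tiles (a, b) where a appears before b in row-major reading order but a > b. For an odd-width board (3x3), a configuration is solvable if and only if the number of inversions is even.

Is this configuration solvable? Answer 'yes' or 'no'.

Inversions (pairs i<j in row-major order where tile[i] > tile[j] > 0): 15
15 is odd, so the puzzle is not solvable.

Answer: no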